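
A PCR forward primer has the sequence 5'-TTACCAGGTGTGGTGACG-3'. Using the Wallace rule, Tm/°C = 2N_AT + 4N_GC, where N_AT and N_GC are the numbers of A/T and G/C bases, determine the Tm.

Counting bases: T=5, A=3, C=3, G=7
So N_AT = 8 and N_GC = 10.
Tm = 4·10 + 2·8 = 40 + 16 = 56°C

56°C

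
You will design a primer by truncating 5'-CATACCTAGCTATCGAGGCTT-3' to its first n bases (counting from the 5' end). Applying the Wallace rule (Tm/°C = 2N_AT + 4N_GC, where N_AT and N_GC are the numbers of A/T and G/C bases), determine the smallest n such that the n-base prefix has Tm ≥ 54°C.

First 17 bases: CATACCTAGCTATCGAG → Tm = 50°C (< 54°C)
First 18 bases: CATACCTAGCTATCGAGG → Tm = 54°C (≥ 54°C)
Each additional base adds 2°C (A/T) or 4°C (G/C), so Tm is non-decreasing in n; n = 18 is the first length to reach 54°C.

n = 18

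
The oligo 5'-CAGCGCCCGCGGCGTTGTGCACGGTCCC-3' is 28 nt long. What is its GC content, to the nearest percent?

Scanning the sequence gives A=2, T=4, G=10, C=12.
G+C = 10 + 12 = 22 out of 28 bases
%GC = 22/28 × 100 = 78.57% ≈ 79%

79%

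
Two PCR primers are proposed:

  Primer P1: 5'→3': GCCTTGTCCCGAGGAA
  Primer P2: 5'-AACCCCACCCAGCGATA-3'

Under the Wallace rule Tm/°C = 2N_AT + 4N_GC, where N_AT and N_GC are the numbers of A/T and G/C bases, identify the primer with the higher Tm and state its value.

Primer P2, 54°C

Primer P1: A+T=6, G+C=10 → Tm = 2(6)+4(10) = 52°C
Primer P2: A+T=7, G+C=10 → Tm = 2(7)+4(10) = 54°C
52°C vs 54°C → primer P2 is higher.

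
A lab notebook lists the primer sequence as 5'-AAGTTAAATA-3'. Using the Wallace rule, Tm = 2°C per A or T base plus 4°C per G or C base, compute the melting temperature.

Counting bases: A=6, C=0, T=3, G=1
So N_AT = 9 and N_GC = 1.
Tm = 2(9) + 4(1) = 18 + 4 = 22°C

22°C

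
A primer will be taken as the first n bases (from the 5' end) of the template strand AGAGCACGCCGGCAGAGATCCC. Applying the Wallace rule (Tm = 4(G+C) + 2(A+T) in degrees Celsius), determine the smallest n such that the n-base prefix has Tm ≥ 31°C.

n = 10

First 9 bases: AGAGCACGC → Tm = 30°C (< 31°C)
First 10 bases: AGAGCACGCC → Tm = 34°C (≥ 31°C)
Since every base adds ≥2°C, Tm only increases with n, so the threshold is first crossed at n = 10.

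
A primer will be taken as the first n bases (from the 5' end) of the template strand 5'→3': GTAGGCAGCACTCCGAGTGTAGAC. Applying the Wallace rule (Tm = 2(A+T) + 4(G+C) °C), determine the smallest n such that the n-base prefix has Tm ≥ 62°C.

First 18 bases: GTAGGCAGCACTCCGAGT → Tm = 58°C (< 62°C)
First 19 bases: GTAGGCAGCACTCCGAGTG → Tm = 62°C (≥ 62°C)
Since every base adds ≥2°C, Tm only increases with n, so the threshold is first crossed at n = 19.

n = 19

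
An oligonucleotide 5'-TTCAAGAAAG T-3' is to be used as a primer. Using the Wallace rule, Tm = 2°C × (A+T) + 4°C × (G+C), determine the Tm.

28°C

Base counts: C=1, T=3, A=5, G=2
So N_AT = 8 and N_GC = 3.
Tm = 2(8) + 4(3) = 16 + 12 = 28°C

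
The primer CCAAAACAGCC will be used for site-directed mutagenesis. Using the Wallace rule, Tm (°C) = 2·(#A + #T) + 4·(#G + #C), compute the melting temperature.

Counting bases: C=5, A=5, T=0, G=1
So N_AT = 5 and N_GC = 6.
Tm = 2×5 + 4×6 = 34°C

34°C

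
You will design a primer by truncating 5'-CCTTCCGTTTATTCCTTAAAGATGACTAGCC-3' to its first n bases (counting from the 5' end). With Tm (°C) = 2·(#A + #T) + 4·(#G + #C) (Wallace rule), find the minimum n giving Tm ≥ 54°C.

First 19 bases: CCTTCCGTTTATTCCTTAA → Tm = 52°C (< 54°C)
First 20 bases: CCTTCCGTTTATTCCTTAAA → Tm = 54°C (≥ 54°C)
Each additional base adds 2°C (A/T) or 4°C (G/C), so Tm is non-decreasing in n; n = 20 is the first length to reach 54°C.

n = 20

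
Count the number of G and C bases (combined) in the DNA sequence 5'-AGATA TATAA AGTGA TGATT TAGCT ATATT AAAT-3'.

6

A=15, C=1, T=13, G=5
G+C = 5 + 1 = 6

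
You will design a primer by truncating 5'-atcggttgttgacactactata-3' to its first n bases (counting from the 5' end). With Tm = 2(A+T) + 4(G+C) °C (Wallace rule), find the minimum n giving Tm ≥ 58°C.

n = 21

First 20 bases: ATCGGTTGTTGACACTACTA → Tm = 56°C (< 58°C)
First 21 bases: ATCGGTTGTTGACACTACTAT → Tm = 58°C (≥ 58°C)
Since every base adds ≥2°C, Tm only increases with n, so the threshold is first crossed at n = 21.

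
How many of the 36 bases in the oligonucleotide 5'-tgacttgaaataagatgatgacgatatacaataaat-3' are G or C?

Counting bases: C=3, T=10, A=17, G=6
G+C = 6 + 3 = 9

9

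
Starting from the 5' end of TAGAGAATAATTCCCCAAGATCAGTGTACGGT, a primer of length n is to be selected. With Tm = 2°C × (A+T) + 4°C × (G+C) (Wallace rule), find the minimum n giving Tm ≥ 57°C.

First 21 bases: TAGAGAATAATTCCCCAAGAT → Tm = 56°C (< 57°C)
First 22 bases: TAGAGAATAATTCCCCAAGATC → Tm = 60°C (≥ 57°C)
Since every base adds ≥2°C, Tm only increases with n, so the threshold is first crossed at n = 22.

n = 22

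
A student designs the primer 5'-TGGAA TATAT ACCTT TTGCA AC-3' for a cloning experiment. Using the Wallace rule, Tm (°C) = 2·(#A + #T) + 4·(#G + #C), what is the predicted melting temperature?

A=7, T=8, C=4, G=3
A+T = 15, G+C = 7
Tm = 2(15) + 4(7) = 30 + 28 = 58°C

58°C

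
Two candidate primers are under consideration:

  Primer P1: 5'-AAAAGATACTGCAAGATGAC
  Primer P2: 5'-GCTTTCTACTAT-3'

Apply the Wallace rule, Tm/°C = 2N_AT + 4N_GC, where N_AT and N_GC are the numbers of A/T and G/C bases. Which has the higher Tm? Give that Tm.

Primer P1, 54°C

Primer P1: A+T=13, G+C=7 → Tm = 2(13)+4(7) = 54°C
Primer P2: A+T=8, G+C=4 → Tm = 2(8)+4(4) = 32°C
54°C vs 32°C → primer P1 is higher.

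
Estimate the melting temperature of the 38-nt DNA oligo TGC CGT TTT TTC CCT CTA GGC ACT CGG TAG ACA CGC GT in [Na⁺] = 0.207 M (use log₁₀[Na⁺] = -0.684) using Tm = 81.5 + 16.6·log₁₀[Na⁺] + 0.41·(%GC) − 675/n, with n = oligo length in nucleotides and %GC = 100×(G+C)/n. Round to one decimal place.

75.0°C

Length n = 38. C=12, A=5, T=12, G=9
G+C = 21, so %GC = 21/38 × 100 = 55.263%
Salt term: 16.6 × (-0.684) = -11.354
GC term: 0.41 × 55.263 = 22.658; length term: −675/38 = −17.763
Tm = 81.5 + (-11.354) + 22.658 − 17.763 = 75.041 → 75.0°C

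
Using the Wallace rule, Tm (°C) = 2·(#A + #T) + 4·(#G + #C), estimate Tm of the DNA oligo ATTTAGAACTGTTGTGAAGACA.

58°C

Base counts: T=7, G=5, C=2, A=8
A+T = 15, G+C = 7
Tm = 2(15) + 4(7) = 30 + 28 = 58°C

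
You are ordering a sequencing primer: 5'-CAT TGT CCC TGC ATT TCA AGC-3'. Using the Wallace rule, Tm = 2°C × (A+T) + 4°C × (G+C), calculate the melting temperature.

62°C

T=7, C=7, A=4, G=3
AT pairs contribute 11, GC pairs contribute 10.
Tm = 4·10 + 2·11 = 40 + 22 = 62°C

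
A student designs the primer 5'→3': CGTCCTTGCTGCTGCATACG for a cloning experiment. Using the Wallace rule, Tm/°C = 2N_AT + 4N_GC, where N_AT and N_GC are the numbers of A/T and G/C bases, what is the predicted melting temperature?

64°C

Base counts: A=2, G=5, T=6, C=7
A+T = 8, G+C = 12
Tm = 2(8) + 4(12) = 16 + 48 = 64°C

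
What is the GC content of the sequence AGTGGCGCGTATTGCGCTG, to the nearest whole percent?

63%

Base counts: T=5, A=2, G=8, C=4
G+C = 8 + 4 = 12 out of 19 bases
%GC = 12/19 × 100 = 63.16% ≈ 63%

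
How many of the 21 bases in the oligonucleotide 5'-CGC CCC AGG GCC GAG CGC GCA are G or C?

18

Scanning the sequence gives T=0, A=3, G=8, C=10.
G+C = 8 + 10 = 18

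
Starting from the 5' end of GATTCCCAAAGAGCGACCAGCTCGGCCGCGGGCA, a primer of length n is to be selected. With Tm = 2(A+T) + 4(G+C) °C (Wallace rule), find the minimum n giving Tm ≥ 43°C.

First 14 bases: GATTCCCAAAGAGC → Tm = 42°C (< 43°C)
First 15 bases: GATTCCCAAAGAGCG → Tm = 46°C (≥ 43°C)
Each additional base adds 2°C (A/T) or 4°C (G/C), so Tm is non-decreasing in n; n = 15 is the first length to reach 43°C.

n = 15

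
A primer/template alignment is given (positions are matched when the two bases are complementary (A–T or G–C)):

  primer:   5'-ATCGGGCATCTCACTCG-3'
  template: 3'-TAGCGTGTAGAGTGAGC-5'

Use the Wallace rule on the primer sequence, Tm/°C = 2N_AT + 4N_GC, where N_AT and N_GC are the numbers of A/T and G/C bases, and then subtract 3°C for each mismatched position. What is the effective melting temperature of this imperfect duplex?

Primer base counts: A=3, T=4, G=4, C=6 → A+T=7, G+C=10
Perfect-match Tm = 2(7) + 4(10) = 14 + 40 = 54°C
Mismatches (positions where the bases are not complementary): 2 (at positions 5, 6)
Effective Tm = 54 − 2×3 = 54 − 6 = 48°C

48°C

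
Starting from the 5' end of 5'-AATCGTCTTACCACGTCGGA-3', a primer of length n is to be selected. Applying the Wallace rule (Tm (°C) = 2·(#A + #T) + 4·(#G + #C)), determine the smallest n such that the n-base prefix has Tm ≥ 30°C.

First 10 bases: AATCGTCTTA → Tm = 26°C (< 30°C)
First 11 bases: AATCGTCTTAC → Tm = 30°C (≥ 30°C)
Each additional base adds 2°C (A/T) or 4°C (G/C), so Tm is non-decreasing in n; n = 11 is the first length to reach 30°C.

n = 11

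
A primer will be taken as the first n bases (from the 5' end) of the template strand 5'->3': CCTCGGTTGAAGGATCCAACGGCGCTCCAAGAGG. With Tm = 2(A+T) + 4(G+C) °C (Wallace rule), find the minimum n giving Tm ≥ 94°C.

First 28 bases: CCTCGGTTGAAGGATCCAACGGCGCTCC → Tm = 92°C (< 94°C)
First 29 bases: CCTCGGTTGAAGGATCCAACGGCGCTCCA → Tm = 94°C (≥ 94°C)
Each additional base adds 2°C (A/T) or 4°C (G/C), so Tm is non-decreasing in n; n = 29 is the first length to reach 94°C.

n = 29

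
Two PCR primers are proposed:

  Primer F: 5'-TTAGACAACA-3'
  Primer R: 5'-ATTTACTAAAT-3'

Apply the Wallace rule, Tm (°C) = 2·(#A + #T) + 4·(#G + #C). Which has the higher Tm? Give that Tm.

Primer F, 26°C

Primer F: A+T=7, G+C=3 → Tm = 2(7)+4(3) = 26°C
Primer R: A+T=10, G+C=1 → Tm = 2(10)+4(1) = 24°C
26°C vs 24°C → primer F is higher.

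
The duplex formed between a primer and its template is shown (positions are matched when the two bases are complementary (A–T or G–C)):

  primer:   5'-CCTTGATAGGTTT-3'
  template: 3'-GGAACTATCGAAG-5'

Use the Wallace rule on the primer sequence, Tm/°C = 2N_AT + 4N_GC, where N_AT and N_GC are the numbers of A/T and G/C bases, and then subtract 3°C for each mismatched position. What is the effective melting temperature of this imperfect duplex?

30°C

Primer base counts: A=2, T=6, G=3, C=2 → A+T=8, G+C=5
Perfect-match Tm = 2(8) + 4(5) = 16 + 20 = 36°C
Mismatches (positions where the bases are not complementary): 2 (at positions 10, 13)
Effective Tm = 36 − 2×3 = 36 − 6 = 30°C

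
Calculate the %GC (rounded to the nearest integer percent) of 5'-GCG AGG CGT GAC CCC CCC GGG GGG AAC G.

82%

Scanning the sequence gives T=1, C=10, A=4, G=13.
G+C = 13 + 10 = 23 out of 28 bases
%GC = 23/28 × 100 = 82.14% ≈ 82%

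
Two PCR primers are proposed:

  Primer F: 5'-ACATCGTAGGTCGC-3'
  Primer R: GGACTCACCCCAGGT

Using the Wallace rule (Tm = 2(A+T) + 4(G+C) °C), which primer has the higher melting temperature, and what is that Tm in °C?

Primer R, 50°C

Primer F: A+T=6, G+C=8 → Tm = 2(6)+4(8) = 44°C
Primer R: A+T=5, G+C=10 → Tm = 2(5)+4(10) = 50°C
44°C vs 50°C → primer R is higher.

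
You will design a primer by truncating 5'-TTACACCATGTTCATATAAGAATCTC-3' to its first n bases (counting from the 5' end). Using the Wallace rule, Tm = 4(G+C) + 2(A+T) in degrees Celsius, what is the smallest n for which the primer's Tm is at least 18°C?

n = 7

First 6 bases: TTACAC → Tm = 16°C (< 18°C)
First 7 bases: TTACACC → Tm = 20°C (≥ 18°C)
Each additional base adds 2°C (A/T) or 4°C (G/C), so Tm is non-decreasing in n; n = 7 is the first length to reach 18°C.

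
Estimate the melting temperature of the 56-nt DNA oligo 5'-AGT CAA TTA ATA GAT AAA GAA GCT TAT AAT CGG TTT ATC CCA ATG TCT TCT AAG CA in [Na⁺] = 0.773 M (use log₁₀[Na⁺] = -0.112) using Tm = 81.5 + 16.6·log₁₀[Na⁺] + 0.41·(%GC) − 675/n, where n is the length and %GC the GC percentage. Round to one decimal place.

Length n = 56. Base counts: C=9, G=8, A=21, T=18
G+C = 17, so %GC = 17/56 × 100 = 30.357%
Salt term: 16.6 × (-0.112) = -1.859
GC term: 0.41 × 30.357 = 12.446; length term: −675/56 = −12.054
Tm = 81.5 + (-1.859) + 12.446 − 12.054 = 80.033 → 80.0°C

80.0°C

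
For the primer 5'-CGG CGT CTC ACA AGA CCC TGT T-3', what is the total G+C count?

Base counts: A=4, C=8, G=5, T=5
G+C = 5 + 8 = 13

13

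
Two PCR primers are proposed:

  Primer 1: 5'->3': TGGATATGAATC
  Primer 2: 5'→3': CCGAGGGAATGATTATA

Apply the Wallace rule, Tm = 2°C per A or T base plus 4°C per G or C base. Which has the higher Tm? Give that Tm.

Primer 1: A+T=8, G+C=4 → Tm = 2(8)+4(4) = 32°C
Primer 2: A+T=10, G+C=7 → Tm = 2(10)+4(7) = 48°C
32°C vs 48°C → primer 2 is higher.

Primer 2, 48°C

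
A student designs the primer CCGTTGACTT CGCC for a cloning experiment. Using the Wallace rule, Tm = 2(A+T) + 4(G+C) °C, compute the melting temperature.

46°C

T=4, G=3, C=6, A=1
So N_AT = 5 and N_GC = 9.
Tm = 2(5) + 4(9) = 10 + 36 = 46°C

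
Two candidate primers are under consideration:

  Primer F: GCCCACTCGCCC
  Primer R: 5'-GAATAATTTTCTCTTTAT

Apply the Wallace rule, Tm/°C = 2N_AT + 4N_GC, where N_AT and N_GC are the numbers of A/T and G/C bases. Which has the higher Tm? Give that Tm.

Primer F: A+T=2, G+C=10 → Tm = 2(2)+4(10) = 44°C
Primer R: A+T=15, G+C=3 → Tm = 2(15)+4(3) = 42°C
44°C vs 42°C → primer F is higher.

Primer F, 44°C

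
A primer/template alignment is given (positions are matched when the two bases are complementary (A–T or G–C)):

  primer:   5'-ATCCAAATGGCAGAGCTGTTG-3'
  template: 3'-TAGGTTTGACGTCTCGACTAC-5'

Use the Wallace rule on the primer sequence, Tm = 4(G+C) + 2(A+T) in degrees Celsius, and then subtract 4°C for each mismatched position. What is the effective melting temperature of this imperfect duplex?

Primer base counts: A=6, T=5, G=6, C=4 → A+T=11, G+C=10
Perfect-match Tm = 2(11) + 4(10) = 22 + 40 = 62°C
Mismatches (positions where the bases are not complementary): 3 (at positions 8, 9, 19)
Effective Tm = 62 − 3×4 = 62 − 12 = 50°C

50°C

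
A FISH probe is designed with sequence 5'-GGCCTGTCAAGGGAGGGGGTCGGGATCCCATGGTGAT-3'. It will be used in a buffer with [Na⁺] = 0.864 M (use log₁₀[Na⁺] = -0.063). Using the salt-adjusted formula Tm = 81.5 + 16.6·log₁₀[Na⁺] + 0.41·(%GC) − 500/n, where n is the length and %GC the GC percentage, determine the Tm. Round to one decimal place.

Length n = 37. Base counts: T=7, C=7, G=17, A=6
G+C = 24, so %GC = 24/37 × 100 = 64.865%
Salt term: 16.6 × (-0.063) = -1.046
GC term: 0.41 × 64.865 = 26.595; length term: −500/37 = −13.514
Tm = 81.5 + (-1.046) + 26.595 − 13.514 = 93.535 → 93.5°C

93.5°C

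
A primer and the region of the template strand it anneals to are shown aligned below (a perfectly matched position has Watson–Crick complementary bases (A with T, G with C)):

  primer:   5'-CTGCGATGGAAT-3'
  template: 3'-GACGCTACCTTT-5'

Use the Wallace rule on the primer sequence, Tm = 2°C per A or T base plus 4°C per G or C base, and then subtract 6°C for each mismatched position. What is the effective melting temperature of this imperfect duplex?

Primer base counts: A=3, T=3, G=4, C=2 → A+T=6, G+C=6
Perfect-match Tm = 2(6) + 4(6) = 12 + 24 = 36°C
Mismatches (positions where the bases are not complementary): 1 (at position 12)
Effective Tm = 36 − 1×6 = 36 − 6 = 30°C

30°C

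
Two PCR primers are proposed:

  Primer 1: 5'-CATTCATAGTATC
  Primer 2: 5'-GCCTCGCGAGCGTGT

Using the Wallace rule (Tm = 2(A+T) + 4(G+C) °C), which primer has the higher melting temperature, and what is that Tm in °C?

Primer 1: A+T=9, G+C=4 → Tm = 2(9)+4(4) = 34°C
Primer 2: A+T=4, G+C=11 → Tm = 2(4)+4(11) = 52°C
34°C vs 52°C → primer 2 is higher.

Primer 2, 52°C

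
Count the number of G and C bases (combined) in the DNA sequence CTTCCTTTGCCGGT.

8

Counting bases: T=6, A=0, G=3, C=5
G+C = 3 + 5 = 8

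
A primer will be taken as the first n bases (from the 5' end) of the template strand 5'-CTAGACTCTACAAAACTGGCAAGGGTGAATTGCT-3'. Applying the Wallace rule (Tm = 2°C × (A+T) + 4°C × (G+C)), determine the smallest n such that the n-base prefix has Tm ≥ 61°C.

n = 22

First 21 bases: CTAGACTCTACAAAACTGGCA → Tm = 60°C (< 61°C)
First 22 bases: CTAGACTCTACAAAACTGGCAA → Tm = 62°C (≥ 61°C)
Each additional base adds 2°C (A/T) or 4°C (G/C), so Tm is non-decreasing in n; n = 22 is the first length to reach 61°C.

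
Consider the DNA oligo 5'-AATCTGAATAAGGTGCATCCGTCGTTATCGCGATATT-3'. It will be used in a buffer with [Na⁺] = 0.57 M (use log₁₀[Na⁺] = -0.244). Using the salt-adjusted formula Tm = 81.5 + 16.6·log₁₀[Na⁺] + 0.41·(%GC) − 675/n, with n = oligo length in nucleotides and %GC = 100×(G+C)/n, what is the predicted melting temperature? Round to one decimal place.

75.8°C

Length n = 37. Base counts: A=10, T=12, C=7, G=8
G+C = 15, so %GC = 15/37 × 100 = 40.541%
Salt term: 16.6 × (-0.244) = -4.05
GC term: 0.41 × 40.541 = 16.622; length term: −675/37 = −18.243
Tm = 81.5 + (-4.05) + 16.622 − 18.243 = 75.829 → 75.8°C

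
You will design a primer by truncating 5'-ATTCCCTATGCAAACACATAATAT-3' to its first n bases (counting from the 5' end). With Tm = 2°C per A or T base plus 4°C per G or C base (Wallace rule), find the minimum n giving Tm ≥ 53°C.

n = 20

First 19 bases: ATTCCCTATGCAAACACAT → Tm = 52°C (< 53°C)
First 20 bases: ATTCCCTATGCAAACACATA → Tm = 54°C (≥ 53°C)
Each additional base adds 2°C (A/T) or 4°C (G/C), so Tm is non-decreasing in n; n = 20 is the first length to reach 53°C.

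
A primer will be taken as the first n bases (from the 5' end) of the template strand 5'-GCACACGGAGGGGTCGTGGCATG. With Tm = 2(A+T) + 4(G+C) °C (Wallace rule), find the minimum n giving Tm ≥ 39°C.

First 11 bases: GCACACGGAGG → Tm = 38°C (< 39°C)
First 12 bases: GCACACGGAGGG → Tm = 42°C (≥ 39°C)
Each additional base adds 2°C (A/T) or 4°C (G/C), so Tm is non-decreasing in n; n = 12 is the first length to reach 39°C.

n = 12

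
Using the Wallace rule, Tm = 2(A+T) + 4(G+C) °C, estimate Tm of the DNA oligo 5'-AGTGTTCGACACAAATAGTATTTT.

T=9, G=4, A=8, C=3
A+T = 17, G+C = 7
Tm = 2(17) + 4(7) = 34 + 28 = 62°C

62°C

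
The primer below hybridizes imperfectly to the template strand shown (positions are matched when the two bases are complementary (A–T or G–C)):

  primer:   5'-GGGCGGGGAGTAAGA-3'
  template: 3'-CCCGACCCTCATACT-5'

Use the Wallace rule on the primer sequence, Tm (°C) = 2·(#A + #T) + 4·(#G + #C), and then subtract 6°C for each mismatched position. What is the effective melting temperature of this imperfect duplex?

38°C

Primer base counts: A=4, T=1, G=9, C=1 → A+T=5, G+C=10
Perfect-match Tm = 2(5) + 4(10) = 10 + 40 = 50°C
Mismatches (positions where the bases are not complementary): 2 (at positions 5, 13)
Effective Tm = 50 − 2×6 = 50 − 12 = 38°C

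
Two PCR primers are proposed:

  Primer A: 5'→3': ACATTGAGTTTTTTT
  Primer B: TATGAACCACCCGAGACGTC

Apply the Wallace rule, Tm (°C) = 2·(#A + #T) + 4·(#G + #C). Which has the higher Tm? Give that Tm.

Primer A: A+T=12, G+C=3 → Tm = 2(12)+4(3) = 36°C
Primer B: A+T=9, G+C=11 → Tm = 2(9)+4(11) = 62°C
36°C vs 62°C → primer B is higher.

Primer B, 62°C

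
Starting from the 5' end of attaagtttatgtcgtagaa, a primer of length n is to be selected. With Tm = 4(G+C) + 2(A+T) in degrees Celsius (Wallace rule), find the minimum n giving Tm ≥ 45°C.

First 17 bases: ATTAAGTTTATGTCGTA → Tm = 42°C (< 45°C)
First 18 bases: ATTAAGTTTATGTCGTAG → Tm = 46°C (≥ 45°C)
Since every base adds ≥2°C, Tm only increases with n, so the threshold is first crossed at n = 18.

n = 18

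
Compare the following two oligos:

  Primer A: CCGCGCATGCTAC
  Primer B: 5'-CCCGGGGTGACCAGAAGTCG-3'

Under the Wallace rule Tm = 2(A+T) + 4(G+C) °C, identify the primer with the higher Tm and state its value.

Primer A: A+T=4, G+C=9 → Tm = 2(4)+4(9) = 44°C
Primer B: A+T=6, G+C=14 → Tm = 2(6)+4(14) = 68°C
44°C vs 68°C → primer B is higher.

Primer B, 68°C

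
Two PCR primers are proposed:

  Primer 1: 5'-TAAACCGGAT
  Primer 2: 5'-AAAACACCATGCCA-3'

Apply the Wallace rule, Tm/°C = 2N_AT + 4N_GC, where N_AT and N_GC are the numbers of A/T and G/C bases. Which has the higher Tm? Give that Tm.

Primer 1: A+T=6, G+C=4 → Tm = 2(6)+4(4) = 28°C
Primer 2: A+T=8, G+C=6 → Tm = 2(8)+4(6) = 40°C
28°C vs 40°C → primer 2 is higher.

Primer 2, 40°C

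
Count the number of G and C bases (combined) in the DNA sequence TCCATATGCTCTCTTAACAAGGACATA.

T=8, A=9, C=7, G=3
Total G or C: 3 + 7 = 10

10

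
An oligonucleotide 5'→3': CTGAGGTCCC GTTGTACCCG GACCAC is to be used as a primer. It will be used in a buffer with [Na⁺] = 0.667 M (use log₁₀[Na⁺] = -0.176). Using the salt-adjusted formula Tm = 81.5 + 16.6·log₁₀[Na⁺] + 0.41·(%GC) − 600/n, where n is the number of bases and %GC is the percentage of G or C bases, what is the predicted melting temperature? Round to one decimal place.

Length n = 26. Base counts: A=4, T=5, C=10, G=7
G+C = 17, so %GC = 17/26 × 100 = 65.385%
Salt term: 16.6 × (-0.176) = -2.922
GC term: 0.41 × 65.385 = 26.808; length term: −600/26 = −23.077
Tm = 81.5 + (-2.922) + 26.808 − 23.077 = 82.309 → 82.3°C

82.3°C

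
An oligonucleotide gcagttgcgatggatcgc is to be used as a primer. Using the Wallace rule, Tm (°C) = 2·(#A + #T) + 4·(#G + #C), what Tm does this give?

Scanning the sequence gives A=3, T=4, C=4, G=7.
So N_AT = 7 and N_GC = 11.
Tm = 2(7) + 4(11) = 14 + 44 = 58°C

58°C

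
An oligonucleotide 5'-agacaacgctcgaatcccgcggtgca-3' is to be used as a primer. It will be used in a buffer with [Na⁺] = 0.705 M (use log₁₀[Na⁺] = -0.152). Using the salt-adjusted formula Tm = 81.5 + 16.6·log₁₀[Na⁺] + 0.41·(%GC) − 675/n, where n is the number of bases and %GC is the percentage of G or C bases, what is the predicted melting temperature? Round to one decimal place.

78.2°C

Length n = 26. Counting bases: T=3, G=7, A=7, C=9
G+C = 16, so %GC = 16/26 × 100 = 61.538%
Salt term: 16.6 × (-0.152) = -2.523
GC term: 0.41 × 61.538 = 25.231; length term: −675/26 = −25.962
Tm = 81.5 + (-2.523) + 25.231 − 25.962 = 78.246 → 78.2°C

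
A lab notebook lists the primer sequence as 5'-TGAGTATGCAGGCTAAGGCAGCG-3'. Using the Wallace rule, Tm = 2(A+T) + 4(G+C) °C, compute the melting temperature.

72°C

A=6, G=9, C=4, T=4
AT pairs contribute 10, GC pairs contribute 13.
Tm = 2×10 + 4×13 = 72°C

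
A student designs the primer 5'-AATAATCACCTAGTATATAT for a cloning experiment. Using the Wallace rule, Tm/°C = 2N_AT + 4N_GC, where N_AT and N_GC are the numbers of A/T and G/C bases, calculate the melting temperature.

Counting bases: T=7, C=3, A=9, G=1
So N_AT = 16 and N_GC = 4.
Tm = 2(16) + 4(4) = 32 + 16 = 48°C

48°C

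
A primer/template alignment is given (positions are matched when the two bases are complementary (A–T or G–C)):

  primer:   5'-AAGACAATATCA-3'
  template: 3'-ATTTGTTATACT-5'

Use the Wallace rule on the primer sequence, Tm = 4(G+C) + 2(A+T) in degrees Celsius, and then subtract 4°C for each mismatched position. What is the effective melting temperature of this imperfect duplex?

Primer base counts: A=7, T=2, G=1, C=2 → A+T=9, G+C=3
Perfect-match Tm = 2(9) + 4(3) = 18 + 12 = 30°C
Mismatches (positions where the bases are not complementary): 3 (at positions 1, 3, 11)
Effective Tm = 30 − 3×4 = 30 − 12 = 18°C

18°C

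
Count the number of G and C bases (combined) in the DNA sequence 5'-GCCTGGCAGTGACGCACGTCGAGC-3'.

17

T=3, G=9, C=8, A=4
Total G or C: 9 + 8 = 17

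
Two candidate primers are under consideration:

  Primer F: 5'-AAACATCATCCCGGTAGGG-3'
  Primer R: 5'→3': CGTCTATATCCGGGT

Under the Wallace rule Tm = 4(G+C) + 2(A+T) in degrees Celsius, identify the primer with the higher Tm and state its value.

Primer F: A+T=9, G+C=10 → Tm = 2(9)+4(10) = 58°C
Primer R: A+T=7, G+C=8 → Tm = 2(7)+4(8) = 46°C
58°C vs 46°C → primer F is higher.

Primer F, 58°C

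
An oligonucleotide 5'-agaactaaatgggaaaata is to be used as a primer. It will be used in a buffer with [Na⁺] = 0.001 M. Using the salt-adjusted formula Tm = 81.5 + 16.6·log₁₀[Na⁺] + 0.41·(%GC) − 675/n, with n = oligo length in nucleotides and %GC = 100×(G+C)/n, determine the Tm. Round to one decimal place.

Length n = 19. A=11, C=1, G=4, T=3
G+C = 5, so %GC = 5/19 × 100 = 26.316%
Salt term: 16.6 × (-3) = -49.8
GC term: 0.41 × 26.316 = 10.79; length term: −675/19 = −35.526
Tm = 81.5 + (-49.8) + 10.79 − 35.526 = 6.964 → 7.0°C

7.0°C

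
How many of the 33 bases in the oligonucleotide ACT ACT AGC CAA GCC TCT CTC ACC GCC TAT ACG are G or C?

Counting bases: C=14, G=4, A=8, T=7
Total G or C: 4 + 14 = 18

18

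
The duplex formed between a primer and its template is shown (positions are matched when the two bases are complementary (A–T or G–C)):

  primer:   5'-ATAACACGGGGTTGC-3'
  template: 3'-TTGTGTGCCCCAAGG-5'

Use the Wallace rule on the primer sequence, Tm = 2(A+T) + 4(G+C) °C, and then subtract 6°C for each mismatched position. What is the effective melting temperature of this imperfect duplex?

28°C

Primer base counts: A=4, T=3, G=5, C=3 → A+T=7, G+C=8
Perfect-match Tm = 2(7) + 4(8) = 14 + 32 = 46°C
Mismatches (positions where the bases are not complementary): 3 (at positions 2, 3, 14)
Effective Tm = 46 − 3×6 = 46 − 18 = 28°C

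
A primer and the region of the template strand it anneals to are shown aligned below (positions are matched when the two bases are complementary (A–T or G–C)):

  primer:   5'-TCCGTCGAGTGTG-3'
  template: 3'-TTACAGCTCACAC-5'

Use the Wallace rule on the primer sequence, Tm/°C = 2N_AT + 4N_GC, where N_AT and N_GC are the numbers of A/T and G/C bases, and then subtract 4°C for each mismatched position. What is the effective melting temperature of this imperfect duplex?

30°C

Primer base counts: A=1, T=4, G=5, C=3 → A+T=5, G+C=8
Perfect-match Tm = 2(5) + 4(8) = 10 + 32 = 42°C
Mismatches (positions where the bases are not complementary): 3 (at positions 1, 2, 3)
Effective Tm = 42 − 3×4 = 42 − 12 = 30°C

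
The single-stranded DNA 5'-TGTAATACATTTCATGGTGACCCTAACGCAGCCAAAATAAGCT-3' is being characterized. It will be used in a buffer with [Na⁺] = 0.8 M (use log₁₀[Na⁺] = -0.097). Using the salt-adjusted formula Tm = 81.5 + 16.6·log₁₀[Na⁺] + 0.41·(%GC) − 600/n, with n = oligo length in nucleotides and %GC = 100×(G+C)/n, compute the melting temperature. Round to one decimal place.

82.1°C

Length n = 43. Scanning the sequence gives G=7, T=11, A=15, C=10.
G+C = 17, so %GC = 17/43 × 100 = 39.535%
Salt term: 16.6 × (-0.097) = -1.61
GC term: 0.41 × 39.535 = 16.209; length term: −600/43 = −13.953
Tm = 81.5 + (-1.61) + 16.209 − 13.953 = 82.146 → 82.1°C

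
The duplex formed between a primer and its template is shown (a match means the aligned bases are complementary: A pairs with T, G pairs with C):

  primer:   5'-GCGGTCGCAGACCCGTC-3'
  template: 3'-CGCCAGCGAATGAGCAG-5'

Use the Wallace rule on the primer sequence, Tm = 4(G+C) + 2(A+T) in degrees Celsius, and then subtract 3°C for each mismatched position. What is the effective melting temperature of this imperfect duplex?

51°C

Primer base counts: A=2, T=2, G=6, C=7 → A+T=4, G+C=13
Perfect-match Tm = 2(4) + 4(13) = 8 + 52 = 60°C
Mismatches (positions where the bases are not complementary): 3 (at positions 9, 10, 13)
Effective Tm = 60 − 3×3 = 60 − 9 = 51°C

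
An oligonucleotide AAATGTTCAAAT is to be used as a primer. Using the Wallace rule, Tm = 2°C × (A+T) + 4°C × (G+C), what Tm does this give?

Base counts: C=1, T=4, A=6, G=1
AT pairs contribute 10, GC pairs contribute 2.
Tm = 2(10) + 4(2) = 20 + 8 = 28°C

28°C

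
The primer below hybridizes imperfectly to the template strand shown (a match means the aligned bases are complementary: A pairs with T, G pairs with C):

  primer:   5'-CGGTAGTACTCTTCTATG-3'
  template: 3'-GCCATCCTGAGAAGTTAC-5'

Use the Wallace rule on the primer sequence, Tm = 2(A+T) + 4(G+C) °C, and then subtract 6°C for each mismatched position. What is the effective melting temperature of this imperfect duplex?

40°C

Primer base counts: A=3, T=7, G=4, C=4 → A+T=10, G+C=8
Perfect-match Tm = 2(10) + 4(8) = 20 + 32 = 52°C
Mismatches (positions where the bases are not complementary): 2 (at positions 7, 15)
Effective Tm = 52 − 2×6 = 52 − 12 = 40°C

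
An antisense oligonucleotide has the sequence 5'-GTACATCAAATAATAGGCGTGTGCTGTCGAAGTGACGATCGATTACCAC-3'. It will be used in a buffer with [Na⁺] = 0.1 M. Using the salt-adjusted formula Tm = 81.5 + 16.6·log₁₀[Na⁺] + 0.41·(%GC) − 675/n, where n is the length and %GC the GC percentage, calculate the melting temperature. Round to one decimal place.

69.5°C

Length n = 49. C=10, A=15, G=12, T=12
G+C = 22, so %GC = 22/49 × 100 = 44.898%
Salt term: 16.6 × (-1) = -16.6
GC term: 0.41 × 44.898 = 18.408; length term: −675/49 = −13.776
Tm = 81.5 + (-16.6) + 18.408 − 13.776 = 69.532 → 69.5°C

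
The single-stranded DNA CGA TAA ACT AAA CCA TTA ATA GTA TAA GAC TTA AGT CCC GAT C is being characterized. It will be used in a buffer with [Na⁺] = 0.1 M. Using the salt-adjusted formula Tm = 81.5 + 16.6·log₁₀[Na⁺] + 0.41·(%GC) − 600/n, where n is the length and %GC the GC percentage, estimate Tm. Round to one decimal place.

64.3°C

Length n = 43. Counting bases: A=18, G=5, T=11, C=9
G+C = 14, so %GC = 14/43 × 100 = 32.558%
Salt term: 16.6 × (-1) = -16.6
GC term: 0.41 × 32.558 = 13.349; length term: −600/43 = −13.953
Tm = 81.5 + (-16.6) + 13.349 − 13.953 = 64.296 → 64.3°C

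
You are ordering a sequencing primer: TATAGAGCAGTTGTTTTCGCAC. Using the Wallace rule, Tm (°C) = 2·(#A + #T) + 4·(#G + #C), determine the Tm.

62°C

Base counts: G=5, C=4, T=8, A=5
So N_AT = 13 and N_GC = 9.
Tm = 2×13 + 4×9 = 62°C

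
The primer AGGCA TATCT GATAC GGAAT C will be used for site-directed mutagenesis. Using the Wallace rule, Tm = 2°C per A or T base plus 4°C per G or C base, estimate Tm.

G=5, A=7, T=5, C=4
AT pairs contribute 12, GC pairs contribute 9.
Tm = 4·9 + 2·12 = 36 + 24 = 60°C

60°C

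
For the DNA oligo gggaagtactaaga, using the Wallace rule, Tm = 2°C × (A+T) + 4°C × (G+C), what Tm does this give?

Base counts: T=2, A=6, C=1, G=5
A+T = 8, G+C = 6
Tm = 2×8 + 4×6 = 40°C

40°C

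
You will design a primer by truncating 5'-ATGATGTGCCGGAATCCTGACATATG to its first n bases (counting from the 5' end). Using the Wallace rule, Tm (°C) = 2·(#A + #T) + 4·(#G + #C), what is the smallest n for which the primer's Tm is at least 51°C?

n = 17

First 16 bases: ATGATGTGCCGGAATC → Tm = 48°C (< 51°C)
First 17 bases: ATGATGTGCCGGAATCC → Tm = 52°C (≥ 51°C)
Since every base adds ≥2°C, Tm only increases with n, so the threshold is first crossed at n = 17.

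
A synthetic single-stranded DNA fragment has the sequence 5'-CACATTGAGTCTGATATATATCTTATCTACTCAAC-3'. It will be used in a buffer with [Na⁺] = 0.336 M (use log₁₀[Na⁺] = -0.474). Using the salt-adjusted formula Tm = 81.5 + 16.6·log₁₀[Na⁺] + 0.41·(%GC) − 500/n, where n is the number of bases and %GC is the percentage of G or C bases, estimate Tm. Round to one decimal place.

Length n = 35. Base counts: T=13, C=8, G=3, A=11
G+C = 11, so %GC = 11/35 × 100 = 31.429%
Salt term: 16.6 × (-0.474) = -7.868
GC term: 0.41 × 31.429 = 12.886; length term: −500/35 = −14.286
Tm = 81.5 + (-7.868) + 12.886 − 14.286 = 72.232 → 72.2°C

72.2°C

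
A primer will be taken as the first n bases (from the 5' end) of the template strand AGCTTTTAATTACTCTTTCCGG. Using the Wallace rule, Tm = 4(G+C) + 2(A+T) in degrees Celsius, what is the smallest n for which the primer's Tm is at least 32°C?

n = 13

First 12 bases: AGCTTTTAATTA → Tm = 28°C (< 32°C)
First 13 bases: AGCTTTTAATTAC → Tm = 32°C (≥ 32°C)
Since every base adds ≥2°C, Tm only increases with n, so the threshold is first crossed at n = 13.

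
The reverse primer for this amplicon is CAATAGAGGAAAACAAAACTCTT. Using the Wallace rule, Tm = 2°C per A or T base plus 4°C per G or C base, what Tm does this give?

60°C

T=4, C=4, G=3, A=12
AT pairs contribute 16, GC pairs contribute 7.
Tm = 4·7 + 2·16 = 28 + 32 = 60°C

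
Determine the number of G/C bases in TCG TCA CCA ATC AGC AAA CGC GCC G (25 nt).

C=10, A=7, T=3, G=5
G+C = 5 + 10 = 15

15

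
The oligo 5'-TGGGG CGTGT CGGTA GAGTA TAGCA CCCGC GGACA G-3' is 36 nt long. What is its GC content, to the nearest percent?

Scanning the sequence gives C=8, G=15, A=7, T=6.
G+C = 15 + 8 = 23 out of 36 bases
%GC = 23/36 × 100 = 63.89% ≈ 64%

64%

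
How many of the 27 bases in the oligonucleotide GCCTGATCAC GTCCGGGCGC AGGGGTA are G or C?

Base counts: C=8, T=4, G=11, A=4
G+C = 11 + 8 = 19

19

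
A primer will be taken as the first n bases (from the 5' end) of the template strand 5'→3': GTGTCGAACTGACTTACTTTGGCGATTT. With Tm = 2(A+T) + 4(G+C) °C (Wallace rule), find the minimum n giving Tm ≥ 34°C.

First 10 bases: GTGTCGAACT → Tm = 30°C (< 34°C)
First 11 bases: GTGTCGAACTG → Tm = 34°C (≥ 34°C)
Each additional base adds 2°C (A/T) or 4°C (G/C), so Tm is non-decreasing in n; n = 11 is the first length to reach 34°C.

n = 11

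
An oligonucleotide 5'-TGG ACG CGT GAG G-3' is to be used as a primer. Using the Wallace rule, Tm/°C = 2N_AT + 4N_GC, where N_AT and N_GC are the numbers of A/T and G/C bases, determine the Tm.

Counting bases: T=2, G=7, A=2, C=2
So N_AT = 4 and N_GC = 9.
Tm = 2(4) + 4(9) = 8 + 36 = 44°C

44°C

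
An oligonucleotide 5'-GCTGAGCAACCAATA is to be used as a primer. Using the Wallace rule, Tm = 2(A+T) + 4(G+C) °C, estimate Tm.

44°C

Base counts: A=6, G=3, T=2, C=4
So N_AT = 8 and N_GC = 7.
Tm = 4·7 + 2·8 = 28 + 16 = 44°C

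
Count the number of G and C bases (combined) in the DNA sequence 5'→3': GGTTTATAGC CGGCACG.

10

Scanning the sequence gives C=4, T=4, A=3, G=6.
Total G or C: 6 + 4 = 10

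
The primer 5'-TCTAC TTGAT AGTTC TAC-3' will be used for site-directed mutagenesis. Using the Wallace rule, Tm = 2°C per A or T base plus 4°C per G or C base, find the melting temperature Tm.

Base counts: C=4, G=2, A=4, T=8
A+T = 12, G+C = 6
Tm = 2(12) + 4(6) = 24 + 24 = 48°C

48°C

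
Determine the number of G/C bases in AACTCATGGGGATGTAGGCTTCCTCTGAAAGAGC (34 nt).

17

Counting bases: T=8, C=7, G=10, A=9
Total G or C: 10 + 7 = 17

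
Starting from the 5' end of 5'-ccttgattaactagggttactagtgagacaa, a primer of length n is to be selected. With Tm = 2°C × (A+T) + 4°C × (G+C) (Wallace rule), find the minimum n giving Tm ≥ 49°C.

First 17 bases: CCTTGATTAACTAGGGT → Tm = 48°C (< 49°C)
First 18 bases: CCTTGATTAACTAGGGTT → Tm = 50°C (≥ 49°C)
Since every base adds ≥2°C, Tm only increases with n, so the threshold is first crossed at n = 18.

n = 18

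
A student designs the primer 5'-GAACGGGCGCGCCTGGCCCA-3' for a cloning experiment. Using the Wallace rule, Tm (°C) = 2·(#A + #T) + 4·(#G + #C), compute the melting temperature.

Scanning the sequence gives G=8, A=3, C=8, T=1.
So N_AT = 4 and N_GC = 16.
Tm = 2(4) + 4(16) = 8 + 64 = 72°C

72°C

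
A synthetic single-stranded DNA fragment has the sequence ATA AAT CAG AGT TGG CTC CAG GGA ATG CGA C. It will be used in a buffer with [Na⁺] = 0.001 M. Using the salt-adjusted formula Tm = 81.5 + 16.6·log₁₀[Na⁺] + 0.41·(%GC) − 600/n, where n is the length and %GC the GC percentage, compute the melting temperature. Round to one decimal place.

Length n = 31. Counting bases: T=6, A=10, G=9, C=6
G+C = 15, so %GC = 15/31 × 100 = 48.387%
Salt term: 16.6 × (-3) = -49.8
GC term: 0.41 × 48.387 = 19.839; length term: −600/31 = −19.355
Tm = 81.5 + (-49.8) + 19.839 − 19.355 = 32.184 → 32.2°C

32.2°C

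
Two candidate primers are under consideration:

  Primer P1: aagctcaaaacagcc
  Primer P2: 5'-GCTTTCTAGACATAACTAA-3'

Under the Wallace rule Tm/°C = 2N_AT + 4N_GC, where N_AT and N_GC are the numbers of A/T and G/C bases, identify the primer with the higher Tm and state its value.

Primer P1: A+T=8, G+C=7 → Tm = 2(8)+4(7) = 44°C
Primer P2: A+T=13, G+C=6 → Tm = 2(13)+4(6) = 50°C
44°C vs 50°C → primer P2 is higher.

Primer P2, 50°C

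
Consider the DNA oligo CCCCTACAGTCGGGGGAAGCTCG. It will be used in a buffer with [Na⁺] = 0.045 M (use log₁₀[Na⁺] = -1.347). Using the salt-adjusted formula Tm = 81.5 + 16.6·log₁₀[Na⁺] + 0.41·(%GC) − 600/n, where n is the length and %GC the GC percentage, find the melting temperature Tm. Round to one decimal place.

Length n = 23. Base counts: C=8, A=4, G=8, T=3
G+C = 16, so %GC = 16/23 × 100 = 69.565%
Salt term: 16.6 × (-1.347) = -22.36
GC term: 0.41 × 69.565 = 28.522; length term: −600/23 = −26.087
Tm = 81.5 + (-22.36) + 28.522 − 26.087 = 61.575 → 61.6°C

61.6°C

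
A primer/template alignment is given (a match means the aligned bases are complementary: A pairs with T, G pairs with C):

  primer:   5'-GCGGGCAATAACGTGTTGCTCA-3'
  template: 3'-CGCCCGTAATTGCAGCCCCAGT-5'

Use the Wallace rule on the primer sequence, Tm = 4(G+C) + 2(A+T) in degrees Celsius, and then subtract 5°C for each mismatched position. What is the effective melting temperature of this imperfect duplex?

Primer base counts: A=5, T=5, G=7, C=5 → A+T=10, G+C=12
Perfect-match Tm = 2(10) + 4(12) = 20 + 48 = 68°C
Mismatches (positions where the bases are not complementary): 5 (at positions 8, 15, 16, 17, 19)
Effective Tm = 68 − 5×5 = 68 − 25 = 43°C

43°C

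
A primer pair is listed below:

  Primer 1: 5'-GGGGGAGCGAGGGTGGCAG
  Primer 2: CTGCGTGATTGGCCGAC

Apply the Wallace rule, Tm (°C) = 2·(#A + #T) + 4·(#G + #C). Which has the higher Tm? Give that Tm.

Primer 1, 68°C

Primer 1: A+T=4, G+C=15 → Tm = 2(4)+4(15) = 68°C
Primer 2: A+T=6, G+C=11 → Tm = 2(6)+4(11) = 56°C
68°C vs 56°C → primer 1 is higher.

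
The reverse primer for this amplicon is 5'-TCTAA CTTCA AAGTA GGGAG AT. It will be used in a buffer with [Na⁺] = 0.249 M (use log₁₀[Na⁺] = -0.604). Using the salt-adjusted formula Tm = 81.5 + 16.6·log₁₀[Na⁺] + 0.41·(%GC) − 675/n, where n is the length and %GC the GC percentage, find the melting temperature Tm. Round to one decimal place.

Length n = 22. Counting bases: T=6, C=3, G=5, A=8
G+C = 8, so %GC = 8/22 × 100 = 36.364%
Salt term: 16.6 × (-0.604) = -10.026
GC term: 0.41 × 36.364 = 14.909; length term: −675/22 = −30.682
Tm = 81.5 + (-10.026) + 14.909 − 30.682 = 55.701 → 55.7°C

55.7°C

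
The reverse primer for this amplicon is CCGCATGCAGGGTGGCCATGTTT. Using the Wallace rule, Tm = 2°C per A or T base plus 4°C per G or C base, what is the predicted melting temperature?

74°C

Base counts: A=3, C=6, T=6, G=8
So N_AT = 9 and N_GC = 14.
Tm = 2(9) + 4(14) = 18 + 56 = 74°C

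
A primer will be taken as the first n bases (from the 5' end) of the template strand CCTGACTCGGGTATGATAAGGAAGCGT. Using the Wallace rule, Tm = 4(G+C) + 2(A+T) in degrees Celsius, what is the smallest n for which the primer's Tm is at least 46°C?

n = 15

First 14 bases: CCTGACTCGGGTAT → Tm = 44°C (< 46°C)
First 15 bases: CCTGACTCGGGTATG → Tm = 48°C (≥ 46°C)
Each additional base adds 2°C (A/T) or 4°C (G/C), so Tm is non-decreasing in n; n = 15 is the first length to reach 46°C.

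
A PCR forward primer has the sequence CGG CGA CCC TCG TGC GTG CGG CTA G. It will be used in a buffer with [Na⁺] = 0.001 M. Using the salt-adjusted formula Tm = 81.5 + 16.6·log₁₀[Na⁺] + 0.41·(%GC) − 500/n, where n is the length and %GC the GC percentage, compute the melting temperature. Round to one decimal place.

42.9°C

Length n = 25. Base counts: G=10, A=2, C=9, T=4
G+C = 19, so %GC = 19/25 × 100 = 76%
Salt term: 16.6 × (-3) = -49.8
GC term: 0.41 × 76 = 31.16; length term: −500/25 = −20
Tm = 81.5 + (-49.8) + 31.16 − 20 = 42.86 → 42.9°C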